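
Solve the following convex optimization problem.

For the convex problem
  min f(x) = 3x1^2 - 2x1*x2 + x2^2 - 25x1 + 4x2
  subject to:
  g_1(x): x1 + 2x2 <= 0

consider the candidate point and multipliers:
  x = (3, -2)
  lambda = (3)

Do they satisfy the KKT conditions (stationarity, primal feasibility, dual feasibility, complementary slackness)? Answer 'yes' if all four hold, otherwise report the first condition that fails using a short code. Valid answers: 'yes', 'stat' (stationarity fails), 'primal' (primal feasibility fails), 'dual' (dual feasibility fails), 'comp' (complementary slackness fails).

Gradient of f: grad f(x) = Q x + c = (-3, -6)
Constraint values g_i(x) = a_i^T x - b_i:
  g_1((3, -2)) = -1
Stationarity residual: grad f(x) + sum_i lambda_i a_i = (0, 0)
  -> stationarity OK
Primal feasibility (all g_i <= 0): OK
Dual feasibility (all lambda_i >= 0): OK
Complementary slackness (lambda_i * g_i(x) = 0 for all i): FAILS

Verdict: the first failing condition is complementary_slackness -> comp.

comp


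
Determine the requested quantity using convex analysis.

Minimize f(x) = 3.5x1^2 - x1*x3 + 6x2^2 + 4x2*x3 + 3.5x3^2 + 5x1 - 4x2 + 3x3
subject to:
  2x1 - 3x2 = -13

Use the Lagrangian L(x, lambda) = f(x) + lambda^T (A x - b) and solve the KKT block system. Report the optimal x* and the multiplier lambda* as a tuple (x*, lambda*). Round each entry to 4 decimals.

Form the Lagrangian:
  L(x, lambda) = (1/2) x^T Q x + c^T x + lambda^T (A x - b)
Stationarity (grad_x L = 0): Q x + c + A^T lambda = 0.
Primal feasibility: A x = b.

This gives the KKT block system:
  [ Q   A^T ] [ x     ]   [-c ]
  [ A    0  ] [ lambda ] = [ b ]

Solving the linear system:
  x*      = (-2.6941, 2.5372, -2.2633)
  lambda* = (5.7979)
  f(x*)   = 22.4814

x* = (-2.6941, 2.5372, -2.2633), lambda* = (5.7979)


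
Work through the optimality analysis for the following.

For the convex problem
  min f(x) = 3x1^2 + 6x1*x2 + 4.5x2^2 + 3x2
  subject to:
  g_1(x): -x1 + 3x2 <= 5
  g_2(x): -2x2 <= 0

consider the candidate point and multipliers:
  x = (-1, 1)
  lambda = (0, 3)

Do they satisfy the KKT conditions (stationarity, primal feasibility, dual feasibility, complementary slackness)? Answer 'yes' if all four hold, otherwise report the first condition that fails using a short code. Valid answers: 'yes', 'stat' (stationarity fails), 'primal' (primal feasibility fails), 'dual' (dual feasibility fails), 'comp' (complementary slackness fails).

Gradient of f: grad f(x) = Q x + c = (0, 6)
Constraint values g_i(x) = a_i^T x - b_i:
  g_1((-1, 1)) = -1
  g_2((-1, 1)) = -2
Stationarity residual: grad f(x) + sum_i lambda_i a_i = (0, 0)
  -> stationarity OK
Primal feasibility (all g_i <= 0): OK
Dual feasibility (all lambda_i >= 0): OK
Complementary slackness (lambda_i * g_i(x) = 0 for all i): FAILS

Verdict: the first failing condition is complementary_slackness -> comp.

comp


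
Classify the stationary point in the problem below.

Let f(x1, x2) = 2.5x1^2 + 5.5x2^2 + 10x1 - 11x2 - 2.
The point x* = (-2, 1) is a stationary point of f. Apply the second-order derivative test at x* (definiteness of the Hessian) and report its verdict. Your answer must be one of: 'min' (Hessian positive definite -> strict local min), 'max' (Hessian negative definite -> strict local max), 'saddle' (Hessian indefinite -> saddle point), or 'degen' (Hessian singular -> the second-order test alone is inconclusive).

Compute the Hessian H = grad^2 f:
  H = [[5, 0], [0, 11]]
Verify stationarity: grad f(x*) = H x* + g = (0, 0).
Eigenvalues of H: 5, 11.
Both eigenvalues > 0, so H is positive definite -> x* is a strict local min.

min


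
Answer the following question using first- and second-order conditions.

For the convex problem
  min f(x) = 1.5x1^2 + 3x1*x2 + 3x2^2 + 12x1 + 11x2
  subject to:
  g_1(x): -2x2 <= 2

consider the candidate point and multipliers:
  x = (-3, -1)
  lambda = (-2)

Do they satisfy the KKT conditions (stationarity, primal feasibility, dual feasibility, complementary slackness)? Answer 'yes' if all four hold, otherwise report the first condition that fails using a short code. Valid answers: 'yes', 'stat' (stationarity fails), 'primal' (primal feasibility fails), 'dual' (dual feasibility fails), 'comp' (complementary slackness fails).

Gradient of f: grad f(x) = Q x + c = (0, -4)
Constraint values g_i(x) = a_i^T x - b_i:
  g_1((-3, -1)) = 0
Stationarity residual: grad f(x) + sum_i lambda_i a_i = (0, 0)
  -> stationarity OK
Primal feasibility (all g_i <= 0): OK
Dual feasibility (all lambda_i >= 0): FAILS
Complementary slackness (lambda_i * g_i(x) = 0 for all i): OK

Verdict: the first failing condition is dual_feasibility -> dual.

dual


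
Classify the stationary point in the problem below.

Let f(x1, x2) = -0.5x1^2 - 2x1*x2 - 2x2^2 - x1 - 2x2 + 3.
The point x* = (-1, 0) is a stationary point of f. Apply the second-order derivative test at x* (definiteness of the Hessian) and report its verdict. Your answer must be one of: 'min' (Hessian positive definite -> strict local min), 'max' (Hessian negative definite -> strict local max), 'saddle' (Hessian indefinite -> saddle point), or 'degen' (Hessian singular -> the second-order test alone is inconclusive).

Compute the Hessian H = grad^2 f:
  H = [[-1, -2], [-2, -4]]
Verify stationarity: grad f(x*) = H x* + g = (0, 0).
Eigenvalues of H: -5, 0.
H has a zero eigenvalue (singular; negative semidefinite but not definite), so H is neither positive definite, negative definite, nor indefinite. The second-order test alone is inconclusive -> degen.
(Indeed, f is constant along the null direction of H through x*, so x* is not a strict local extremum.)

degen


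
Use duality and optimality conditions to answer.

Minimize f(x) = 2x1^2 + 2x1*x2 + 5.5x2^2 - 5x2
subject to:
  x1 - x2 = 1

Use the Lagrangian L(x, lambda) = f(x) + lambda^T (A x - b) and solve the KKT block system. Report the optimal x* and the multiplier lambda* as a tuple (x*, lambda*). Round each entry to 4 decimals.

Form the Lagrangian:
  L(x, lambda) = (1/2) x^T Q x + c^T x + lambda^T (A x - b)
Stationarity (grad_x L = 0): Q x + c + A^T lambda = 0.
Primal feasibility: A x = b.

This gives the KKT block system:
  [ Q   A^T ] [ x     ]   [-c ]
  [ A    0  ] [ lambda ] = [ b ]

Solving the linear system:
  x*      = (0.9474, -0.0526)
  lambda* = (-3.6842)
  f(x*)   = 1.9737

x* = (0.9474, -0.0526), lambda* = (-3.6842)


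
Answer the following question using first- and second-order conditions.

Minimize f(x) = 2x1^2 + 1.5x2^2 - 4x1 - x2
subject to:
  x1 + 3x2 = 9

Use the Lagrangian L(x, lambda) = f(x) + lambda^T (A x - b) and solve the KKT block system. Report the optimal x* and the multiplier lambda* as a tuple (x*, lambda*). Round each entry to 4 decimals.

Form the Lagrangian:
  L(x, lambda) = (1/2) x^T Q x + c^T x + lambda^T (A x - b)
Stationarity (grad_x L = 0): Q x + c + A^T lambda = 0.
Primal feasibility: A x = b.

This gives the KKT block system:
  [ Q   A^T ] [ x     ]   [-c ]
  [ A    0  ] [ lambda ] = [ b ]

Solving the linear system:
  x*      = (1.5385, 2.4872)
  lambda* = (-2.1538)
  f(x*)   = 5.3718

x* = (1.5385, 2.4872), lambda* = (-2.1538)


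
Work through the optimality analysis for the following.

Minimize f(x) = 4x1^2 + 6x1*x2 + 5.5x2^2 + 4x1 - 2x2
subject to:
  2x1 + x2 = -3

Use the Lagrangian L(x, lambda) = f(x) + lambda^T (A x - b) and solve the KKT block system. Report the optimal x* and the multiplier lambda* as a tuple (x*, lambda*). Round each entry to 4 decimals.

Form the Lagrangian:
  L(x, lambda) = (1/2) x^T Q x + c^T x + lambda^T (A x - b)
Stationarity (grad_x L = 0): Q x + c + A^T lambda = 0.
Primal feasibility: A x = b.

This gives the KKT block system:
  [ Q   A^T ] [ x     ]   [-c ]
  [ A    0  ] [ lambda ] = [ b ]

Solving the linear system:
  x*      = (-2, 1)
  lambda* = (3)
  f(x*)   = -0.5

x* = (-2, 1), lambda* = (3)


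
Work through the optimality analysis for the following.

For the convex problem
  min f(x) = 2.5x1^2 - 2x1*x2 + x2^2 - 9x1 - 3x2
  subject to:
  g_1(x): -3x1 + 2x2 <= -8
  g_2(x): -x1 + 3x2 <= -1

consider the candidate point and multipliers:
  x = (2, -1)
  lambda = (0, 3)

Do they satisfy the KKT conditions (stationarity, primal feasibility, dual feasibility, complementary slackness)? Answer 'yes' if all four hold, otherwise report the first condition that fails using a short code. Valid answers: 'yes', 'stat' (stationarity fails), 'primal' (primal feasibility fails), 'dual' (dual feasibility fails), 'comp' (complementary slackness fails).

Gradient of f: grad f(x) = Q x + c = (3, -9)
Constraint values g_i(x) = a_i^T x - b_i:
  g_1((2, -1)) = 0
  g_2((2, -1)) = -4
Stationarity residual: grad f(x) + sum_i lambda_i a_i = (0, 0)
  -> stationarity OK
Primal feasibility (all g_i <= 0): OK
Dual feasibility (all lambda_i >= 0): OK
Complementary slackness (lambda_i * g_i(x) = 0 for all i): FAILS

Verdict: the first failing condition is complementary_slackness -> comp.

comp


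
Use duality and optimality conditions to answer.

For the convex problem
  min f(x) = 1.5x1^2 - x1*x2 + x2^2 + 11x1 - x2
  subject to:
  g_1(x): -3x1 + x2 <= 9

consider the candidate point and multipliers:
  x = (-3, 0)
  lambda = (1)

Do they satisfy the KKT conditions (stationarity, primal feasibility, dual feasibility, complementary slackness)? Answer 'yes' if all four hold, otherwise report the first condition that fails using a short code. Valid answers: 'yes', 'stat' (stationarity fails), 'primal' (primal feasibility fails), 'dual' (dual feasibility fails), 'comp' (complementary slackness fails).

Gradient of f: grad f(x) = Q x + c = (2, 2)
Constraint values g_i(x) = a_i^T x - b_i:
  g_1((-3, 0)) = 0
Stationarity residual: grad f(x) + sum_i lambda_i a_i = (-1, 3)
  -> stationarity FAILS
Primal feasibility (all g_i <= 0): OK
Dual feasibility (all lambda_i >= 0): OK
Complementary slackness (lambda_i * g_i(x) = 0 for all i): OK

Verdict: the first failing condition is stationarity -> stat.

stat


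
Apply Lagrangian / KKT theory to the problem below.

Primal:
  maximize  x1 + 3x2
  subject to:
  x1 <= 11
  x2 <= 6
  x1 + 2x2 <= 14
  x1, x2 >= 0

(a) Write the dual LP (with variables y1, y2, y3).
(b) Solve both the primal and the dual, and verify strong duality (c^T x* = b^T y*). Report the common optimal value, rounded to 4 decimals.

The standard primal-dual pair for 'max c^T x s.t. A x <= b, x >= 0' is:
  Dual:  min b^T y  s.t.  A^T y >= c,  y >= 0.

So the dual LP is:
  minimize  11y1 + 6y2 + 14y3
  subject to:
    y1 + y3 >= 1
    y2 + 2y3 >= 3
    y1, y2, y3 >= 0

Solving the primal: x* = (2, 6).
  primal value c^T x* = 20.
Solving the dual: y* = (0, 1, 1).
  dual value b^T y* = 20.
Strong duality: c^T x* = b^T y*. Confirmed.

20


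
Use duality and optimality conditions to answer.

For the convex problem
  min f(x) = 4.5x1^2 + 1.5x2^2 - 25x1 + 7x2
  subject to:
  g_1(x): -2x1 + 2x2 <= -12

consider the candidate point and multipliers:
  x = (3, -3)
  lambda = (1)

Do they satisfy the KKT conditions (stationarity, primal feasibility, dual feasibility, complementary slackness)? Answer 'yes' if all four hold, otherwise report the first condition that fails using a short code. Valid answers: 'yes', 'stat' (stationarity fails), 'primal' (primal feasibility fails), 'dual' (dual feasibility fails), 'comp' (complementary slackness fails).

Gradient of f: grad f(x) = Q x + c = (2, -2)
Constraint values g_i(x) = a_i^T x - b_i:
  g_1((3, -3)) = 0
Stationarity residual: grad f(x) + sum_i lambda_i a_i = (0, 0)
  -> stationarity OK
Primal feasibility (all g_i <= 0): OK
Dual feasibility (all lambda_i >= 0): OK
Complementary slackness (lambda_i * g_i(x) = 0 for all i): OK

Verdict: yes, KKT holds.

yes


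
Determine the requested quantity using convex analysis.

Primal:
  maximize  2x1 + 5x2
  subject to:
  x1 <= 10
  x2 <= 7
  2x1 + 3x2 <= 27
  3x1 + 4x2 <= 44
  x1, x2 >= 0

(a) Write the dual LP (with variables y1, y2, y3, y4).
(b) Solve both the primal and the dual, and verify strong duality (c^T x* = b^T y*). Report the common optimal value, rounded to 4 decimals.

The standard primal-dual pair for 'max c^T x s.t. A x <= b, x >= 0' is:
  Dual:  min b^T y  s.t.  A^T y >= c,  y >= 0.

So the dual LP is:
  minimize  10y1 + 7y2 + 27y3 + 44y4
  subject to:
    y1 + 2y3 + 3y4 >= 2
    y2 + 3y3 + 4y4 >= 5
    y1, y2, y3, y4 >= 0

Solving the primal: x* = (3, 7).
  primal value c^T x* = 41.
Solving the dual: y* = (0, 2, 1, 0).
  dual value b^T y* = 41.
Strong duality: c^T x* = b^T y*. Confirmed.

41


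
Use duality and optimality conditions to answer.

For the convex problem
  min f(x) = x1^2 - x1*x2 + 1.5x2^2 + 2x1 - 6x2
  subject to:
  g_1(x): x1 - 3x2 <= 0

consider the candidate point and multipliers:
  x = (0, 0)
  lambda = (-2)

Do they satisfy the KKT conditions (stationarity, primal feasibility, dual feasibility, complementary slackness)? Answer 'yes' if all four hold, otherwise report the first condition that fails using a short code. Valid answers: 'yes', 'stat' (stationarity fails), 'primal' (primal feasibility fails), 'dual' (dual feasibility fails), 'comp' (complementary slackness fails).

Gradient of f: grad f(x) = Q x + c = (2, -6)
Constraint values g_i(x) = a_i^T x - b_i:
  g_1((0, 0)) = 0
Stationarity residual: grad f(x) + sum_i lambda_i a_i = (0, 0)
  -> stationarity OK
Primal feasibility (all g_i <= 0): OK
Dual feasibility (all lambda_i >= 0): FAILS
Complementary slackness (lambda_i * g_i(x) = 0 for all i): OK

Verdict: the first failing condition is dual_feasibility -> dual.

dual


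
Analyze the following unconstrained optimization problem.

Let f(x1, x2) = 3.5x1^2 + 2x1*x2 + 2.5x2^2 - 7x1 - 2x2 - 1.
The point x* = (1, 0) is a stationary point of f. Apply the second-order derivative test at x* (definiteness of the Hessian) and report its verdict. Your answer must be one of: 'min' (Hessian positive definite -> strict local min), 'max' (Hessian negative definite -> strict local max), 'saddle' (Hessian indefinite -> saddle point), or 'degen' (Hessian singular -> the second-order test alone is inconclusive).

Compute the Hessian H = grad^2 f:
  H = [[7, 2], [2, 5]]
Verify stationarity: grad f(x*) = H x* + g = (0, 0).
Eigenvalues of H: 3.7639, 8.2361.
Both eigenvalues > 0, so H is positive definite -> x* is a strict local min.

min


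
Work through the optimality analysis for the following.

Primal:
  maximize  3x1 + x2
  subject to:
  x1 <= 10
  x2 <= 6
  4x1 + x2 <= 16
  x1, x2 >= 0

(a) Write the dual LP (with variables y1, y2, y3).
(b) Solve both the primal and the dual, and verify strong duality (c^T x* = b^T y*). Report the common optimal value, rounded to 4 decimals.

The standard primal-dual pair for 'max c^T x s.t. A x <= b, x >= 0' is:
  Dual:  min b^T y  s.t.  A^T y >= c,  y >= 0.

So the dual LP is:
  minimize  10y1 + 6y2 + 16y3
  subject to:
    y1 + 4y3 >= 3
    y2 + y3 >= 1
    y1, y2, y3 >= 0

Solving the primal: x* = (2.5, 6).
  primal value c^T x* = 13.5.
Solving the dual: y* = (0, 0.25, 0.75).
  dual value b^T y* = 13.5.
Strong duality: c^T x* = b^T y*. Confirmed.

13.5


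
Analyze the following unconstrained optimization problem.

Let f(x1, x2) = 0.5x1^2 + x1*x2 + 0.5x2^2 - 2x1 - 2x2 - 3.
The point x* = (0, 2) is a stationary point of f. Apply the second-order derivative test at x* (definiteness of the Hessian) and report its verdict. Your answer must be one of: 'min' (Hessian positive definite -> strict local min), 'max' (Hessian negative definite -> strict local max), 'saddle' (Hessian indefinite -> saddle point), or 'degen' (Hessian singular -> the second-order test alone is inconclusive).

Compute the Hessian H = grad^2 f:
  H = [[1, 1], [1, 1]]
Verify stationarity: grad f(x*) = H x* + g = (0, 0).
Eigenvalues of H: 0, 2.
H has a zero eigenvalue (singular; positive semidefinite but not definite), so H is neither positive definite, negative definite, nor indefinite. The second-order test alone is inconclusive -> degen.
(Indeed, f is constant along the null direction of H through x*, so x* is not a strict local extremum.)

degen


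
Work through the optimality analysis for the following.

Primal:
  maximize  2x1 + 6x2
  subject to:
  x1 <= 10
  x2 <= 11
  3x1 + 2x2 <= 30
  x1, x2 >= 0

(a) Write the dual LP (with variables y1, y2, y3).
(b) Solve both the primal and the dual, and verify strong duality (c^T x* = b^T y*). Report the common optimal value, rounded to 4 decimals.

The standard primal-dual pair for 'max c^T x s.t. A x <= b, x >= 0' is:
  Dual:  min b^T y  s.t.  A^T y >= c,  y >= 0.

So the dual LP is:
  minimize  10y1 + 11y2 + 30y3
  subject to:
    y1 + 3y3 >= 2
    y2 + 2y3 >= 6
    y1, y2, y3 >= 0

Solving the primal: x* = (2.6667, 11).
  primal value c^T x* = 71.3333.
Solving the dual: y* = (0, 4.6667, 0.6667).
  dual value b^T y* = 71.3333.
Strong duality: c^T x* = b^T y*. Confirmed.

71.3333


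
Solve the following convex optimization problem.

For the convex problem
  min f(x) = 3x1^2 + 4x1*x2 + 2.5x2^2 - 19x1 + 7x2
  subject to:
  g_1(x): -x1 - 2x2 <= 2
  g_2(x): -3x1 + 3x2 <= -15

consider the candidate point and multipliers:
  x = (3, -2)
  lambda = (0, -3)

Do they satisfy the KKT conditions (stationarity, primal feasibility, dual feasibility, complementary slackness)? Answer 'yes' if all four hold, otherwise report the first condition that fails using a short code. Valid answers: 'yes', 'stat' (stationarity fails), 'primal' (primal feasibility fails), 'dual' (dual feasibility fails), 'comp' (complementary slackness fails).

Gradient of f: grad f(x) = Q x + c = (-9, 9)
Constraint values g_i(x) = a_i^T x - b_i:
  g_1((3, -2)) = -1
  g_2((3, -2)) = 0
Stationarity residual: grad f(x) + sum_i lambda_i a_i = (0, 0)
  -> stationarity OK
Primal feasibility (all g_i <= 0): OK
Dual feasibility (all lambda_i >= 0): FAILS
Complementary slackness (lambda_i * g_i(x) = 0 for all i): OK

Verdict: the first failing condition is dual_feasibility -> dual.

dual


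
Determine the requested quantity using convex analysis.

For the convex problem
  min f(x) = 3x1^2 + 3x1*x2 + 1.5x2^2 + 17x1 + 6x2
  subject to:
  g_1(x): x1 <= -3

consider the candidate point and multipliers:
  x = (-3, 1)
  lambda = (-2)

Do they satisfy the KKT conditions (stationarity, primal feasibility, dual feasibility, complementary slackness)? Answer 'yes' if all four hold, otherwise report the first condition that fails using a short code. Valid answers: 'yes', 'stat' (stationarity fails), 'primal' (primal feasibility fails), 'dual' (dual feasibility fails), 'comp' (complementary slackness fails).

Gradient of f: grad f(x) = Q x + c = (2, 0)
Constraint values g_i(x) = a_i^T x - b_i:
  g_1((-3, 1)) = 0
Stationarity residual: grad f(x) + sum_i lambda_i a_i = (0, 0)
  -> stationarity OK
Primal feasibility (all g_i <= 0): OK
Dual feasibility (all lambda_i >= 0): FAILS
Complementary slackness (lambda_i * g_i(x) = 0 for all i): OK

Verdict: the first failing condition is dual_feasibility -> dual.

dual


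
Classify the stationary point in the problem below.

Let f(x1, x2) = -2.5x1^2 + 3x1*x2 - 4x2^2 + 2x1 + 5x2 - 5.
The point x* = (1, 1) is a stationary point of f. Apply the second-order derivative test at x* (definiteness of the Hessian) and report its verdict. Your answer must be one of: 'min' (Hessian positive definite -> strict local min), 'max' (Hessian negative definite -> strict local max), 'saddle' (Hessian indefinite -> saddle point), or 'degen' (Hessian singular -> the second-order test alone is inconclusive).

Compute the Hessian H = grad^2 f:
  H = [[-5, 3], [3, -8]]
Verify stationarity: grad f(x*) = H x* + g = (0, 0).
Eigenvalues of H: -9.8541, -3.1459.
Both eigenvalues < 0, so H is negative definite -> x* is a strict local max.

max


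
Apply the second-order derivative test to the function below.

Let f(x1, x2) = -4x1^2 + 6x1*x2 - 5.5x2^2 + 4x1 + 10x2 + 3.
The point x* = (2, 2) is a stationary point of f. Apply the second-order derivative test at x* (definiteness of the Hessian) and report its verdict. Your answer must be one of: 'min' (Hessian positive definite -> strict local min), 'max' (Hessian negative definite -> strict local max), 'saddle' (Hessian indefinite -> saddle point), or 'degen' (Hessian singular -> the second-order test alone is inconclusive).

Compute the Hessian H = grad^2 f:
  H = [[-8, 6], [6, -11]]
Verify stationarity: grad f(x*) = H x* + g = (0, 0).
Eigenvalues of H: -15.6847, -3.3153.
Both eigenvalues < 0, so H is negative definite -> x* is a strict local max.

max


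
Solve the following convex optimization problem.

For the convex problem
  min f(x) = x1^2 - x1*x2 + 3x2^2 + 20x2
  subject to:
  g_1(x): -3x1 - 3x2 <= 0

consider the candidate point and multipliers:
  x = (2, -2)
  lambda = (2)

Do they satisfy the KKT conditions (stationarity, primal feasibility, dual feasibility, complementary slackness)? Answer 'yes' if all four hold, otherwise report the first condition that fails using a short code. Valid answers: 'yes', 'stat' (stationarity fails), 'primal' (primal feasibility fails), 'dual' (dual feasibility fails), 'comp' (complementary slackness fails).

Gradient of f: grad f(x) = Q x + c = (6, 6)
Constraint values g_i(x) = a_i^T x - b_i:
  g_1((2, -2)) = 0
Stationarity residual: grad f(x) + sum_i lambda_i a_i = (0, 0)
  -> stationarity OK
Primal feasibility (all g_i <= 0): OK
Dual feasibility (all lambda_i >= 0): OK
Complementary slackness (lambda_i * g_i(x) = 0 for all i): OK

Verdict: yes, KKT holds.

yes


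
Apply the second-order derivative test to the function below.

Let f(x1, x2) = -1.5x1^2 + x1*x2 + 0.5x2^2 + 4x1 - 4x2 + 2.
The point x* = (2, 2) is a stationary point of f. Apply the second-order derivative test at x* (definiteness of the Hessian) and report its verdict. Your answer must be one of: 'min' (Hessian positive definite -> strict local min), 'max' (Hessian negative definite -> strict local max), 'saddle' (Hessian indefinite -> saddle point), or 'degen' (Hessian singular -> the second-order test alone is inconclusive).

Compute the Hessian H = grad^2 f:
  H = [[-3, 1], [1, 1]]
Verify stationarity: grad f(x*) = H x* + g = (0, 0).
Eigenvalues of H: -3.2361, 1.2361.
Eigenvalues have mixed signs, so H is indefinite -> x* is a saddle point.

saddle


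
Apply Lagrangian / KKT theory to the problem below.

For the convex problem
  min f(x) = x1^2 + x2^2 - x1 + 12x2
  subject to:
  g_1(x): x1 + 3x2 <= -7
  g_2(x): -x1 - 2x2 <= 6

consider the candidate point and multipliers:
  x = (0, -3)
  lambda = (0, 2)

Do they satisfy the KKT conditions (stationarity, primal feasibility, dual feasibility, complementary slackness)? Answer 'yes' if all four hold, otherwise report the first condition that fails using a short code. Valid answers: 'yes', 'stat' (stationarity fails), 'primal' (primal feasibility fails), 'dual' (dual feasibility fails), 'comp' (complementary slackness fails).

Gradient of f: grad f(x) = Q x + c = (-1, 6)
Constraint values g_i(x) = a_i^T x - b_i:
  g_1((0, -3)) = -2
  g_2((0, -3)) = 0
Stationarity residual: grad f(x) + sum_i lambda_i a_i = (-3, 2)
  -> stationarity FAILS
Primal feasibility (all g_i <= 0): OK
Dual feasibility (all lambda_i >= 0): OK
Complementary slackness (lambda_i * g_i(x) = 0 for all i): OK

Verdict: the first failing condition is stationarity -> stat.

stat


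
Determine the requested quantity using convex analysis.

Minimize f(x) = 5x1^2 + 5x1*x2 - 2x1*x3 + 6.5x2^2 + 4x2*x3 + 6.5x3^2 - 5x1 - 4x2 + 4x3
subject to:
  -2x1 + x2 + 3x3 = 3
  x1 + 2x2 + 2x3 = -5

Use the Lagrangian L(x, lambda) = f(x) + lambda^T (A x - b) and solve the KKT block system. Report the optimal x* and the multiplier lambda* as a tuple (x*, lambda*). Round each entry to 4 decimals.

Form the Lagrangian:
  L(x, lambda) = (1/2) x^T Q x + c^T x + lambda^T (A x - b)
Stationarity (grad_x L = 0): Q x + c + A^T lambda = 0.
Primal feasibility: A x = b.

This gives the KKT block system:
  [ Q   A^T ] [ x     ]   [-c ]
  [ A    0  ] [ lambda ] = [ b ]

Solving the linear system:
  x*      = (-3.1162, 0.2033, -1.1452)
  lambda* = (-8.8382, 15.1784)
  f(x*)   = 56.2967

x* = (-3.1162, 0.2033, -1.1452), lambda* = (-8.8382, 15.1784)


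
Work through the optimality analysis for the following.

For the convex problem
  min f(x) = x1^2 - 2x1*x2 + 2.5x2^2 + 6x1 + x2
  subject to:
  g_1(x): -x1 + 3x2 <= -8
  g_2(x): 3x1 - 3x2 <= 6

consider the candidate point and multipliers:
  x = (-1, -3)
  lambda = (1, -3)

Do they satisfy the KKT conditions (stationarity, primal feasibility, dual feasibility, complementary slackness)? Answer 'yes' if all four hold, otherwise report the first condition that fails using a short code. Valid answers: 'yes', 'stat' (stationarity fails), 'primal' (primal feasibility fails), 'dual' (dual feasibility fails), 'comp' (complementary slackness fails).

Gradient of f: grad f(x) = Q x + c = (10, -12)
Constraint values g_i(x) = a_i^T x - b_i:
  g_1((-1, -3)) = 0
  g_2((-1, -3)) = 0
Stationarity residual: grad f(x) + sum_i lambda_i a_i = (0, 0)
  -> stationarity OK
Primal feasibility (all g_i <= 0): OK
Dual feasibility (all lambda_i >= 0): FAILS
Complementary slackness (lambda_i * g_i(x) = 0 for all i): OK

Verdict: the first failing condition is dual_feasibility -> dual.

dual


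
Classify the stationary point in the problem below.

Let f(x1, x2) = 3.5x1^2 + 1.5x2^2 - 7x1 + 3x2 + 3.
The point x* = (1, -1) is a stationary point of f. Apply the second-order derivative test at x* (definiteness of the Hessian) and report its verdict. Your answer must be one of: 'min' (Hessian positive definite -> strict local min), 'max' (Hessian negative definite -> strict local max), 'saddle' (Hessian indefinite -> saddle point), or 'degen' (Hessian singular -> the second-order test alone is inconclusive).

Compute the Hessian H = grad^2 f:
  H = [[7, 0], [0, 3]]
Verify stationarity: grad f(x*) = H x* + g = (0, 0).
Eigenvalues of H: 3, 7.
Both eigenvalues > 0, so H is positive definite -> x* is a strict local min.

min


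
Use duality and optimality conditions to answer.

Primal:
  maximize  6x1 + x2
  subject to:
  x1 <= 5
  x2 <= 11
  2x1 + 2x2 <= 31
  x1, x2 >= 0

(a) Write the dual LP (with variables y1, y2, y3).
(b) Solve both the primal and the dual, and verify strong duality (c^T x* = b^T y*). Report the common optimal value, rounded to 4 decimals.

The standard primal-dual pair for 'max c^T x s.t. A x <= b, x >= 0' is:
  Dual:  min b^T y  s.t.  A^T y >= c,  y >= 0.

So the dual LP is:
  minimize  5y1 + 11y2 + 31y3
  subject to:
    y1 + 2y3 >= 6
    y2 + 2y3 >= 1
    y1, y2, y3 >= 0

Solving the primal: x* = (5, 10.5).
  primal value c^T x* = 40.5.
Solving the dual: y* = (5, 0, 0.5).
  dual value b^T y* = 40.5.
Strong duality: c^T x* = b^T y*. Confirmed.

40.5


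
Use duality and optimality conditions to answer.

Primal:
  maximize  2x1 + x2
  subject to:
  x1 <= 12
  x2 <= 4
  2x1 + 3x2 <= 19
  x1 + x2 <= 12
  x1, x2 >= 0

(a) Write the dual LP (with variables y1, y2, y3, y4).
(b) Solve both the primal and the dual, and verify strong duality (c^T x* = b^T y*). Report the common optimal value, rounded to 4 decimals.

The standard primal-dual pair for 'max c^T x s.t. A x <= b, x >= 0' is:
  Dual:  min b^T y  s.t.  A^T y >= c,  y >= 0.

So the dual LP is:
  minimize  12y1 + 4y2 + 19y3 + 12y4
  subject to:
    y1 + 2y3 + y4 >= 2
    y2 + 3y3 + y4 >= 1
    y1, y2, y3, y4 >= 0

Solving the primal: x* = (9.5, 0).
  primal value c^T x* = 19.
Solving the dual: y* = (0, 0, 1, 0).
  dual value b^T y* = 19.
Strong duality: c^T x* = b^T y*. Confirmed.

19


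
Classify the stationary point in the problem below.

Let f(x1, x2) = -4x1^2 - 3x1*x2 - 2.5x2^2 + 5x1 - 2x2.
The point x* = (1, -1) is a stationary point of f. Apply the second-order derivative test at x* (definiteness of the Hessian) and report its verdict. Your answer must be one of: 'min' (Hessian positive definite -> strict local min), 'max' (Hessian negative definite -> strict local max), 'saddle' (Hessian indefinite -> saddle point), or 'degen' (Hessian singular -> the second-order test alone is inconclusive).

Compute the Hessian H = grad^2 f:
  H = [[-8, -3], [-3, -5]]
Verify stationarity: grad f(x*) = H x* + g = (0, 0).
Eigenvalues of H: -9.8541, -3.1459.
Both eigenvalues < 0, so H is negative definite -> x* is a strict local max.

max


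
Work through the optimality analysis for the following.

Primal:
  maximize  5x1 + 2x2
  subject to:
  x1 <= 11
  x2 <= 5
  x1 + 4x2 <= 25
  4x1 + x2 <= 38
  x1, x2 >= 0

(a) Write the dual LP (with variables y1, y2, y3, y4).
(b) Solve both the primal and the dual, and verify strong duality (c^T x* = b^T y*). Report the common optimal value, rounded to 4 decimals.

The standard primal-dual pair for 'max c^T x s.t. A x <= b, x >= 0' is:
  Dual:  min b^T y  s.t.  A^T y >= c,  y >= 0.

So the dual LP is:
  minimize  11y1 + 5y2 + 25y3 + 38y4
  subject to:
    y1 + y3 + 4y4 >= 5
    y2 + 4y3 + y4 >= 2
    y1, y2, y3, y4 >= 0

Solving the primal: x* = (8.4667, 4.1333).
  primal value c^T x* = 50.6.
Solving the dual: y* = (0, 0, 0.2, 1.2).
  dual value b^T y* = 50.6.
Strong duality: c^T x* = b^T y*. Confirmed.

50.6


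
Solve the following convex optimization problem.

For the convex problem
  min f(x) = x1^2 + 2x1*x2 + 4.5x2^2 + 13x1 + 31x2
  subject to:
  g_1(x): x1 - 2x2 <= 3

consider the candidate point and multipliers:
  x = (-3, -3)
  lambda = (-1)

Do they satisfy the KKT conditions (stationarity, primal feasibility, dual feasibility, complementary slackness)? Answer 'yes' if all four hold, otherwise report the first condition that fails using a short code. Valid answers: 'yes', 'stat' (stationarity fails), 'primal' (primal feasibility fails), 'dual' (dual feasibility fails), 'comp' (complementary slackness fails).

Gradient of f: grad f(x) = Q x + c = (1, -2)
Constraint values g_i(x) = a_i^T x - b_i:
  g_1((-3, -3)) = 0
Stationarity residual: grad f(x) + sum_i lambda_i a_i = (0, 0)
  -> stationarity OK
Primal feasibility (all g_i <= 0): OK
Dual feasibility (all lambda_i >= 0): FAILS
Complementary slackness (lambda_i * g_i(x) = 0 for all i): OK

Verdict: the first failing condition is dual_feasibility -> dual.

dual


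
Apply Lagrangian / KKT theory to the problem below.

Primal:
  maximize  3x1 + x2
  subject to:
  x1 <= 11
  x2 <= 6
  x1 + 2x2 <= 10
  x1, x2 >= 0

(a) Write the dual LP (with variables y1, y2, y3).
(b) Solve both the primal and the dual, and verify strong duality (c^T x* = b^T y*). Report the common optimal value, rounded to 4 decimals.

The standard primal-dual pair for 'max c^T x s.t. A x <= b, x >= 0' is:
  Dual:  min b^T y  s.t.  A^T y >= c,  y >= 0.

So the dual LP is:
  minimize  11y1 + 6y2 + 10y3
  subject to:
    y1 + y3 >= 3
    y2 + 2y3 >= 1
    y1, y2, y3 >= 0

Solving the primal: x* = (10, 0).
  primal value c^T x* = 30.
Solving the dual: y* = (0, 0, 3).
  dual value b^T y* = 30.
Strong duality: c^T x* = b^T y*. Confirmed.

30


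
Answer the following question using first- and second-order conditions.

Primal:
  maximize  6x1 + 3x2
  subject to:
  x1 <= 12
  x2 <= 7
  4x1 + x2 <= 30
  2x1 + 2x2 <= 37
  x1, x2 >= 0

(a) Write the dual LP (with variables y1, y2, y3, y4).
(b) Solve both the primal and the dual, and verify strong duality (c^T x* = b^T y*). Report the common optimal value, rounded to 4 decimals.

The standard primal-dual pair for 'max c^T x s.t. A x <= b, x >= 0' is:
  Dual:  min b^T y  s.t.  A^T y >= c,  y >= 0.

So the dual LP is:
  minimize  12y1 + 7y2 + 30y3 + 37y4
  subject to:
    y1 + 4y3 + 2y4 >= 6
    y2 + y3 + 2y4 >= 3
    y1, y2, y3, y4 >= 0

Solving the primal: x* = (5.75, 7).
  primal value c^T x* = 55.5.
Solving the dual: y* = (0, 1.5, 1.5, 0).
  dual value b^T y* = 55.5.
Strong duality: c^T x* = b^T y*. Confirmed.

55.5


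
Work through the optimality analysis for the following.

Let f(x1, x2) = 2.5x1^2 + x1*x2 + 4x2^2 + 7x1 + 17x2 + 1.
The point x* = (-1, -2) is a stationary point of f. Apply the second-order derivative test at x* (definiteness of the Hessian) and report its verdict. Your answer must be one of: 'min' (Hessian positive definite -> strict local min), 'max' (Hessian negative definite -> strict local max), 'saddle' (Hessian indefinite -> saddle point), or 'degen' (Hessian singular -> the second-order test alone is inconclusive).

Compute the Hessian H = grad^2 f:
  H = [[5, 1], [1, 8]]
Verify stationarity: grad f(x*) = H x* + g = (0, 0).
Eigenvalues of H: 4.6972, 8.3028.
Both eigenvalues > 0, so H is positive definite -> x* is a strict local min.

min


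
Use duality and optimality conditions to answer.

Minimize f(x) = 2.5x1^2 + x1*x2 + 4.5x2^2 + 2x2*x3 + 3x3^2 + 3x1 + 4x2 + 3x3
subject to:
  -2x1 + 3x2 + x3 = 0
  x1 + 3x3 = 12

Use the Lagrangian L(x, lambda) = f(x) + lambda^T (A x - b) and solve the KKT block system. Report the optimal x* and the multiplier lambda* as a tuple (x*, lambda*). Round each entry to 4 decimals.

Form the Lagrangian:
  L(x, lambda) = (1/2) x^T Q x + c^T x + lambda^T (A x - b)
Stationarity (grad_x L = 0): Q x + c + A^T lambda = 0.
Primal feasibility: A x = b.

This gives the KKT block system:
  [ Q   A^T ] [ x     ]   [-c ]
  [ A    0  ] [ lambda ] = [ b ]

Solving the linear system:
  x*      = (0.5541, -0.9023, 3.8153)
  lambda* = (-1.3546, -7.5775)
  f(x*)   = 50.2144

x* = (0.5541, -0.9023, 3.8153), lambda* = (-1.3546, -7.5775)


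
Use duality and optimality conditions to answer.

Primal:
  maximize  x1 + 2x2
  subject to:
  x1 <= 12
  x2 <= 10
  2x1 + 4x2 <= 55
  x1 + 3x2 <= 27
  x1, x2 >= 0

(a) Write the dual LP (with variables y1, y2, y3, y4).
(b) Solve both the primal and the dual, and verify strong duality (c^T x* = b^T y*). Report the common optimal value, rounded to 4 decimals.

The standard primal-dual pair for 'max c^T x s.t. A x <= b, x >= 0' is:
  Dual:  min b^T y  s.t.  A^T y >= c,  y >= 0.

So the dual LP is:
  minimize  12y1 + 10y2 + 55y3 + 27y4
  subject to:
    y1 + 2y3 + y4 >= 1
    y2 + 4y3 + 3y4 >= 2
    y1, y2, y3, y4 >= 0

Solving the primal: x* = (12, 5).
  primal value c^T x* = 22.
Solving the dual: y* = (0.3333, 0, 0, 0.6667).
  dual value b^T y* = 22.
Strong duality: c^T x* = b^T y*. Confirmed.

22


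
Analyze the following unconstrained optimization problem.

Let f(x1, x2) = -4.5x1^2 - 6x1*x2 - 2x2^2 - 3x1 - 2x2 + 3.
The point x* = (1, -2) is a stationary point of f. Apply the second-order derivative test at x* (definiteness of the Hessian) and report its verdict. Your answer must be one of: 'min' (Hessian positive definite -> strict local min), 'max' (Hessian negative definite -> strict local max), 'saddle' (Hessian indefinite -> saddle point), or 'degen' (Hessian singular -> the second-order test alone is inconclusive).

Compute the Hessian H = grad^2 f:
  H = [[-9, -6], [-6, -4]]
Verify stationarity: grad f(x*) = H x* + g = (0, 0).
Eigenvalues of H: -13, 0.
H has a zero eigenvalue (singular; negative semidefinite but not definite), so H is neither positive definite, negative definite, nor indefinite. The second-order test alone is inconclusive -> degen.
(Indeed, f is constant along the null direction of H through x*, so x* is not a strict local extremum.)

degen


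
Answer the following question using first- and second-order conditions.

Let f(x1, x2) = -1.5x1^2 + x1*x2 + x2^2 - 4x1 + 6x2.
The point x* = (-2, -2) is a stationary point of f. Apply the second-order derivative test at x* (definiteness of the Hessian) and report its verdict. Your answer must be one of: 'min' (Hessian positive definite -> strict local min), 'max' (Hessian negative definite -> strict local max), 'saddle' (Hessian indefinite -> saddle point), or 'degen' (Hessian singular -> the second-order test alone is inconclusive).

Compute the Hessian H = grad^2 f:
  H = [[-3, 1], [1, 2]]
Verify stationarity: grad f(x*) = H x* + g = (0, 0).
Eigenvalues of H: -3.1926, 2.1926.
Eigenvalues have mixed signs, so H is indefinite -> x* is a saddle point.

saddle


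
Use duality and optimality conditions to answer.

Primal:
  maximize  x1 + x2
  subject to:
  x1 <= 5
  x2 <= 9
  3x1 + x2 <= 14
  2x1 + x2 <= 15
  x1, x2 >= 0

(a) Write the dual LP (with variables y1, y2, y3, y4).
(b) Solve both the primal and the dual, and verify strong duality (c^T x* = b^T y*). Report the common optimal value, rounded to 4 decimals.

The standard primal-dual pair for 'max c^T x s.t. A x <= b, x >= 0' is:
  Dual:  min b^T y  s.t.  A^T y >= c,  y >= 0.

So the dual LP is:
  minimize  5y1 + 9y2 + 14y3 + 15y4
  subject to:
    y1 + 3y3 + 2y4 >= 1
    y2 + y3 + y4 >= 1
    y1, y2, y3, y4 >= 0

Solving the primal: x* = (1.6667, 9).
  primal value c^T x* = 10.6667.
Solving the dual: y* = (0, 0.6667, 0.3333, 0).
  dual value b^T y* = 10.6667.
Strong duality: c^T x* = b^T y*. Confirmed.

10.6667


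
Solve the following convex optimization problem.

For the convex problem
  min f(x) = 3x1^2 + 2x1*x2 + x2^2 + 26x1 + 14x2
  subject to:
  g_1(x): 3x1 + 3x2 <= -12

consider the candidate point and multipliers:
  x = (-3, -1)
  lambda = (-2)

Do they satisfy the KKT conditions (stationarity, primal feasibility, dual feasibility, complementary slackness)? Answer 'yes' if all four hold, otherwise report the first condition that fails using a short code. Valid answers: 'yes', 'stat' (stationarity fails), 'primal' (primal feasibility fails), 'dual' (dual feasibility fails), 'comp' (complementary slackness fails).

Gradient of f: grad f(x) = Q x + c = (6, 6)
Constraint values g_i(x) = a_i^T x - b_i:
  g_1((-3, -1)) = 0
Stationarity residual: grad f(x) + sum_i lambda_i a_i = (0, 0)
  -> stationarity OK
Primal feasibility (all g_i <= 0): OK
Dual feasibility (all lambda_i >= 0): FAILS
Complementary slackness (lambda_i * g_i(x) = 0 for all i): OK

Verdict: the first failing condition is dual_feasibility -> dual.

dual


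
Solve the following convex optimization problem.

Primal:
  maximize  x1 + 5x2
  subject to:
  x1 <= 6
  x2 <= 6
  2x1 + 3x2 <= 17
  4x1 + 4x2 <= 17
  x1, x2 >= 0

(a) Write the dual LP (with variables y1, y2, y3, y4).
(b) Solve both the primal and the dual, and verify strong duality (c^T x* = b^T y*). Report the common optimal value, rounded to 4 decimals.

The standard primal-dual pair for 'max c^T x s.t. A x <= b, x >= 0' is:
  Dual:  min b^T y  s.t.  A^T y >= c,  y >= 0.

So the dual LP is:
  minimize  6y1 + 6y2 + 17y3 + 17y4
  subject to:
    y1 + 2y3 + 4y4 >= 1
    y2 + 3y3 + 4y4 >= 5
    y1, y2, y3, y4 >= 0

Solving the primal: x* = (0, 4.25).
  primal value c^T x* = 21.25.
Solving the dual: y* = (0, 0, 0, 1.25).
  dual value b^T y* = 21.25.
Strong duality: c^T x* = b^T y*. Confirmed.

21.25


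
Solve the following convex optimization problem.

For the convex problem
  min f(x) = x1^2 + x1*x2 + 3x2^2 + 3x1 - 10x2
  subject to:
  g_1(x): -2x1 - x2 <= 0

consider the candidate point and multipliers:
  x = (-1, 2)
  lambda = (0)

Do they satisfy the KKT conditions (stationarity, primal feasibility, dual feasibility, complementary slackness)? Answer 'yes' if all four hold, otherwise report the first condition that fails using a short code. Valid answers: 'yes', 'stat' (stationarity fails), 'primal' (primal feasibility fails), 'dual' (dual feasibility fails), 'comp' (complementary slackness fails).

Gradient of f: grad f(x) = Q x + c = (3, 1)
Constraint values g_i(x) = a_i^T x - b_i:
  g_1((-1, 2)) = 0
Stationarity residual: grad f(x) + sum_i lambda_i a_i = (3, 1)
  -> stationarity FAILS
Primal feasibility (all g_i <= 0): OK
Dual feasibility (all lambda_i >= 0): OK
Complementary slackness (lambda_i * g_i(x) = 0 for all i): OK

Verdict: the first failing condition is stationarity -> stat.

stat


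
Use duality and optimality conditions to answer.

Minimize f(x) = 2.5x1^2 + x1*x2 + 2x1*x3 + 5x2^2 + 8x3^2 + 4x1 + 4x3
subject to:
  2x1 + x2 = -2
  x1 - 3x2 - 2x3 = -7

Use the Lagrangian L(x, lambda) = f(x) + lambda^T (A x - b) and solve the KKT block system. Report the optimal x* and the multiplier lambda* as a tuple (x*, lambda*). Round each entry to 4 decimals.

Form the Lagrangian:
  L(x, lambda) = (1/2) x^T Q x + c^T x + lambda^T (A x - b)
Stationarity (grad_x L = 0): Q x + c + A^T lambda = 0.
Primal feasibility: A x = b.

This gives the KKT block system:
  [ Q   A^T ] [ x     ]   [-c ]
  [ A    0  ] [ lambda ] = [ b ]

Solving the linear system:
  x*      = (-1.7251, 1.4502, 0.4622)
  lambda* = (-0.8606, 3.9721)
  f(x*)   = 10.5159

x* = (-1.7251, 1.4502, 0.4622), lambda* = (-0.8606, 3.9721)
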